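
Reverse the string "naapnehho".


Input: naapnehho
Reading characters right to left:
  Position 8: 'o'
  Position 7: 'h'
  Position 6: 'h'
  Position 5: 'e'
  Position 4: 'n'
  Position 3: 'p'
  Position 2: 'a'
  Position 1: 'a'
  Position 0: 'n'
Reversed: ohhenpaan

ohhenpaan


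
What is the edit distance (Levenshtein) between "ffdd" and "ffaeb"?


Computing edit distance: "ffdd" -> "ffaeb"
DP table:
           f    f    a    e    b
      0    1    2    3    4    5
  f   1    0    1    2    3    4
  f   2    1    0    1    2    3
  d   3    2    1    1    2    3
  d   4    3    2    2    2    3
Edit distance = dp[4][5] = 3

3


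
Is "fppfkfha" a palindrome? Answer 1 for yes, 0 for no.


Input: fppfkfha
Reversed: ahfkfppf
  Compare pos 0 ('f') with pos 7 ('a'): MISMATCH
  Compare pos 1 ('p') with pos 6 ('h'): MISMATCH
  Compare pos 2 ('p') with pos 5 ('f'): MISMATCH
  Compare pos 3 ('f') with pos 4 ('k'): MISMATCH
Result: not a palindrome

0


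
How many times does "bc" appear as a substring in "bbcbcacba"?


Searching for "bc" in "bbcbcacba"
Scanning each position:
  Position 0: "bb" => no
  Position 1: "bc" => MATCH
  Position 2: "cb" => no
  Position 3: "bc" => MATCH
  Position 4: "ca" => no
  Position 5: "ac" => no
  Position 6: "cb" => no
  Position 7: "ba" => no
Total occurrences: 2

2


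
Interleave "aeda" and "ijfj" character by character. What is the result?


Interleaving "aeda" and "ijfj":
  Position 0: 'a' from first, 'i' from second => "ai"
  Position 1: 'e' from first, 'j' from second => "ej"
  Position 2: 'd' from first, 'f' from second => "df"
  Position 3: 'a' from first, 'j' from second => "aj"
Result: aiejdfaj

aiejdfaj


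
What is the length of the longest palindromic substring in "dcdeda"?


Input: "dcdeda"
Checking substrings for palindromes:
  [0:3] "dcd" (len 3) => palindrome
  [2:5] "ded" (len 3) => palindrome
Longest palindromic substring: "dcd" with length 3

3


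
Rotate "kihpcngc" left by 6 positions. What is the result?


Input: "kihpcngc", rotate left by 6
First 6 characters: "kihpcn"
Remaining characters: "gc"
Concatenate remaining + first: "gc" + "kihpcn" = "gckihpcn"

gckihpcn


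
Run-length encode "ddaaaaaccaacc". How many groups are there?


Input: ddaaaaaccaacc
Scanning for consecutive runs:
  Group 1: 'd' x 2 (positions 0-1)
  Group 2: 'a' x 5 (positions 2-6)
  Group 3: 'c' x 2 (positions 7-8)
  Group 4: 'a' x 2 (positions 9-10)
  Group 5: 'c' x 2 (positions 11-12)
Total groups: 5

5


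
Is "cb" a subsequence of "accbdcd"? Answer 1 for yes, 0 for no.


Check if "cb" is a subsequence of "accbdcd"
Greedy scan:
  Position 0 ('a'): no match needed
  Position 1 ('c'): matches sub[0] = 'c'
  Position 2 ('c'): no match needed
  Position 3 ('b'): matches sub[1] = 'b'
  Position 4 ('d'): no match needed
  Position 5 ('c'): no match needed
  Position 6 ('d'): no match needed
All 2 characters matched => is a subsequence

1


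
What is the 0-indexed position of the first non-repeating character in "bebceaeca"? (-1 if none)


Input: bebceaeca
Character frequencies:
  'a': 2
  'b': 2
  'c': 2
  'e': 3
Scanning left to right for freq == 1:
  Position 0 ('b'): freq=2, skip
  Position 1 ('e'): freq=3, skip
  Position 2 ('b'): freq=2, skip
  Position 3 ('c'): freq=2, skip
  Position 4 ('e'): freq=3, skip
  Position 5 ('a'): freq=2, skip
  Position 6 ('e'): freq=3, skip
  Position 7 ('c'): freq=2, skip
  Position 8 ('a'): freq=2, skip
  No unique character found => answer = -1

-1


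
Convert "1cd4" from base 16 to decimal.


Input: "1cd4" in base 16
Positional expansion:
  Digit '1' (value 1) x 16^3 = 4096
  Digit 'c' (value 12) x 16^2 = 3072
  Digit 'd' (value 13) x 16^1 = 208
  Digit '4' (value 4) x 16^0 = 4
Sum = 7380

7380


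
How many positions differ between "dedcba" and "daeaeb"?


Comparing "dedcba" and "daeaeb" position by position:
  Position 0: 'd' vs 'd' => same
  Position 1: 'e' vs 'a' => DIFFER
  Position 2: 'd' vs 'e' => DIFFER
  Position 3: 'c' vs 'a' => DIFFER
  Position 4: 'b' vs 'e' => DIFFER
  Position 5: 'a' vs 'b' => DIFFER
Positions that differ: 5

5


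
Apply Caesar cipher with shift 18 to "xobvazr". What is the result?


Caesar cipher: shift "xobvazr" by 18
  'x' (pos 23) + 18 = pos 15 = 'p'
  'o' (pos 14) + 18 = pos 6 = 'g'
  'b' (pos 1) + 18 = pos 19 = 't'
  'v' (pos 21) + 18 = pos 13 = 'n'
  'a' (pos 0) + 18 = pos 18 = 's'
  'z' (pos 25) + 18 = pos 17 = 'r'
  'r' (pos 17) + 18 = pos 9 = 'j'
Result: pgtnsrj

pgtnsrj


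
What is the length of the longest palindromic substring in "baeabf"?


Input: "baeabf"
Checking substrings for palindromes:
  [0:5] "baeab" (len 5) => palindrome
  [1:4] "aea" (len 3) => palindrome
Longest palindromic substring: "baeab" with length 5

5


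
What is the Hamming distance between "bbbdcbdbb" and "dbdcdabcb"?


Comparing "bbbdcbdbb" and "dbdcdabcb" position by position:
  Position 0: 'b' vs 'd' => differ
  Position 1: 'b' vs 'b' => same
  Position 2: 'b' vs 'd' => differ
  Position 3: 'd' vs 'c' => differ
  Position 4: 'c' vs 'd' => differ
  Position 5: 'b' vs 'a' => differ
  Position 6: 'd' vs 'b' => differ
  Position 7: 'b' vs 'c' => differ
  Position 8: 'b' vs 'b' => same
Total differences (Hamming distance): 7

7


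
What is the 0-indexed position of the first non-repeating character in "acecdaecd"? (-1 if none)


Input: acecdaecd
Character frequencies:
  'a': 2
  'c': 3
  'd': 2
  'e': 2
Scanning left to right for freq == 1:
  Position 0 ('a'): freq=2, skip
  Position 1 ('c'): freq=3, skip
  Position 2 ('e'): freq=2, skip
  Position 3 ('c'): freq=3, skip
  Position 4 ('d'): freq=2, skip
  Position 5 ('a'): freq=2, skip
  Position 6 ('e'): freq=2, skip
  Position 7 ('c'): freq=3, skip
  Position 8 ('d'): freq=2, skip
  No unique character found => answer = -1

-1


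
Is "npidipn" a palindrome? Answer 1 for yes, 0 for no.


Input: npidipn
Reversed: npidipn
  Compare pos 0 ('n') with pos 6 ('n'): match
  Compare pos 1 ('p') with pos 5 ('p'): match
  Compare pos 2 ('i') with pos 4 ('i'): match
Result: palindrome

1


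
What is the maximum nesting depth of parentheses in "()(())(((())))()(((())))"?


Input: "()(())(((())))()(((())))"
Tracking depth:
  Position 0 '(': depth becomes 1
  Position 1 ')': depth becomes 0
  Position 2 '(': depth becomes 1
  Position 3 '(': depth becomes 2
  Position 4 ')': depth becomes 1
  Position 5 ')': depth becomes 0
  Position 6 '(': depth becomes 1
  Position 7 '(': depth becomes 2
  Position 8 '(': depth becomes 3
  Position 9 '(': depth becomes 4
  Position 10 ')': depth becomes 3
  Position 11 ')': depth becomes 2
  Position 12 ')': depth becomes 1
  Position 13 ')': depth becomes 0
  Position 14 '(': depth becomes 1
  Position 15 ')': depth becomes 0
  Position 16 '(': depth becomes 1
  Position 17 '(': depth becomes 2
  Position 18 '(': depth becomes 3
  Position 19 '(': depth becomes 4
  Position 20 ')': depth becomes 3
  Position 21 ')': depth becomes 2
  Position 22 ')': depth becomes 1
  Position 23 ')': depth becomes 0
Maximum depth reached: 4

4


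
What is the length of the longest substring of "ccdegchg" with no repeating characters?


Input: "ccdegchg"
Sliding window (track last position of each char):
  Position 0 ('c'): window [0,0] length 1 -- new best
  Position 1 ('c'): repeat (last at 0), move window start to 1
  Position 1 ('c'): window [1,1] length 1
  Position 2 ('d'): window [1,2] length 2 -- new best
  Position 3 ('e'): window [1,3] length 3 -- new best
  Position 4 ('g'): window [1,4] length 4 -- new best
  Position 5 ('c'): repeat (last at 1), move window start to 2
  Position 5 ('c'): window [2,5] length 4
  Position 6 ('h'): window [2,6] length 5 -- new best
  Position 7 ('g'): repeat (last at 4), move window start to 5
  Position 7 ('g'): window [5,7] length 3
Longest substring with no repeats: "degch" with length 5

5


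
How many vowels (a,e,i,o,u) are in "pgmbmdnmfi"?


Input: pgmbmdnmfi
Checking each character:
  'p' at position 0: consonant
  'g' at position 1: consonant
  'm' at position 2: consonant
  'b' at position 3: consonant
  'm' at position 4: consonant
  'd' at position 5: consonant
  'n' at position 6: consonant
  'm' at position 7: consonant
  'f' at position 8: consonant
  'i' at position 9: vowel (running total: 1)
Total vowels: 1

1


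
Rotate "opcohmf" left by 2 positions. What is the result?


Input: "opcohmf", rotate left by 2
First 2 characters: "op"
Remaining characters: "cohmf"
Concatenate remaining + first: "cohmf" + "op" = "cohmfop"

cohmfop


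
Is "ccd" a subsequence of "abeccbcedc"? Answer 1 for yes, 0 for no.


Check if "ccd" is a subsequence of "abeccbcedc"
Greedy scan:
  Position 0 ('a'): no match needed
  Position 1 ('b'): no match needed
  Position 2 ('e'): no match needed
  Position 3 ('c'): matches sub[0] = 'c'
  Position 4 ('c'): matches sub[1] = 'c'
  Position 5 ('b'): no match needed
  Position 6 ('c'): no match needed
  Position 7 ('e'): no match needed
  Position 8 ('d'): matches sub[2] = 'd'
  Position 9 ('c'): no match needed
All 3 characters matched => is a subsequence

1


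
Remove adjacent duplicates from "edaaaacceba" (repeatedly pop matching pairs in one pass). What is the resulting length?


Input: edaaaacceba
Stack-based adjacent duplicate removal:
  Read 'e': push. Stack: e
  Read 'd': push. Stack: ed
  Read 'a': push. Stack: eda
  Read 'a': matches stack top 'a' => pop. Stack: ed
  Read 'a': push. Stack: eda
  Read 'a': matches stack top 'a' => pop. Stack: ed
  Read 'c': push. Stack: edc
  Read 'c': matches stack top 'c' => pop. Stack: ed
  Read 'e': push. Stack: ede
  Read 'b': push. Stack: edeb
  Read 'a': push. Stack: edeba
Final stack: "edeba" (length 5)

5


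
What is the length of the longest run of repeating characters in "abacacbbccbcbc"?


Input: "abacacbbccbcbc"
Scanning for longest run:
  Position 1 ('b'): new char, reset run to 1
  Position 2 ('a'): new char, reset run to 1
  Position 3 ('c'): new char, reset run to 1
  Position 4 ('a'): new char, reset run to 1
  Position 5 ('c'): new char, reset run to 1
  Position 6 ('b'): new char, reset run to 1
  Position 7 ('b'): continues run of 'b', length=2
  Position 8 ('c'): new char, reset run to 1
  Position 9 ('c'): continues run of 'c', length=2
  Position 10 ('b'): new char, reset run to 1
  Position 11 ('c'): new char, reset run to 1
  Position 12 ('b'): new char, reset run to 1
  Position 13 ('c'): new char, reset run to 1
Longest run: 'b' with length 2

2


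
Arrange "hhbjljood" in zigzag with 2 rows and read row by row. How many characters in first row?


Zigzag "hhbjljood" into 2 rows:
Placing characters:
  'h' => row 0
  'h' => row 1
  'b' => row 0
  'j' => row 1
  'l' => row 0
  'j' => row 1
  'o' => row 0
  'o' => row 1
  'd' => row 0
Rows:
  Row 0: "hblod"
  Row 1: "hjjo"
First row length: 5

5


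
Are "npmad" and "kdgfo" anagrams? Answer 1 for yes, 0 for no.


Strings: "npmad", "kdgfo"
Sorted first:  admnp
Sorted second: dfgko
Differ at position 0: 'a' vs 'd' => not anagrams

0


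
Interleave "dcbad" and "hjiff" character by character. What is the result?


Interleaving "dcbad" and "hjiff":
  Position 0: 'd' from first, 'h' from second => "dh"
  Position 1: 'c' from first, 'j' from second => "cj"
  Position 2: 'b' from first, 'i' from second => "bi"
  Position 3: 'a' from first, 'f' from second => "af"
  Position 4: 'd' from first, 'f' from second => "df"
Result: dhcjbiafdf

dhcjbiafdf


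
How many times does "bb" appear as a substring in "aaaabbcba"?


Searching for "bb" in "aaaabbcba"
Scanning each position:
  Position 0: "aa" => no
  Position 1: "aa" => no
  Position 2: "aa" => no
  Position 3: "ab" => no
  Position 4: "bb" => MATCH
  Position 5: "bc" => no
  Position 6: "cb" => no
  Position 7: "ba" => no
Total occurrences: 1

1


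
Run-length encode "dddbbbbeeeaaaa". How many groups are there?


Input: dddbbbbeeeaaaa
Scanning for consecutive runs:
  Group 1: 'd' x 3 (positions 0-2)
  Group 2: 'b' x 4 (positions 3-6)
  Group 3: 'e' x 3 (positions 7-9)
  Group 4: 'a' x 4 (positions 10-13)
Total groups: 4

4


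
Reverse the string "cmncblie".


Input: cmncblie
Reading characters right to left:
  Position 7: 'e'
  Position 6: 'i'
  Position 5: 'l'
  Position 4: 'b'
  Position 3: 'c'
  Position 2: 'n'
  Position 1: 'm'
  Position 0: 'c'
Reversed: eilbcnmc

eilbcnmc


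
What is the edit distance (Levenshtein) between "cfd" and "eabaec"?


Computing edit distance: "cfd" -> "eabaec"
DP table:
           e    a    b    a    e    c
      0    1    2    3    4    5    6
  c   1    1    2    3    4    5    5
  f   2    2    2    3    4    5    6
  d   3    3    3    3    4    5    6
Edit distance = dp[3][6] = 6

6


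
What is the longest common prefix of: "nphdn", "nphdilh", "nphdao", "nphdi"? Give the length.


Words: nphdn, nphdilh, nphdao, nphdi
  Position 0: all 'n' => match
  Position 1: all 'p' => match
  Position 2: all 'h' => match
  Position 3: all 'd' => match
  Position 4: ('n', 'i', 'a', 'i') => mismatch, stop
LCP = "nphd" (length 4)

4


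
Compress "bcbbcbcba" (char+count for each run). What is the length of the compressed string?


Input: bcbbcbcba
Runs:
  'b' x 1 => "b1"
  'c' x 1 => "c1"
  'b' x 2 => "b2"
  'c' x 1 => "c1"
  'b' x 1 => "b1"
  'c' x 1 => "c1"
  'b' x 1 => "b1"
  'a' x 1 => "a1"
Compressed: "b1c1b2c1b1c1b1a1"
Compressed length: 16

16


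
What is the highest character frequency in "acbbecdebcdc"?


Input: acbbecdebcdc
Character counts:
  'a': 1
  'b': 3
  'c': 4
  'd': 2
  'e': 2
Maximum frequency: 4

4


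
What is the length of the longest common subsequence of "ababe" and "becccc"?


LCS of "ababe" and "becccc"
DP table:
           b    e    c    c    c    c
      0    0    0    0    0    0    0
  a   0    0    0    0    0    0    0
  b   0    1    1    1    1    1    1
  a   0    1    1    1    1    1    1
  b   0    1    1    1    1    1    1
  e   0    1    2    2    2    2    2
LCS length = dp[5][6] = 2

2


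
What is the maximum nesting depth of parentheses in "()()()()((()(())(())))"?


Input: "()()()()((()(())(())))"
Tracking depth:
  Position 0 '(': depth becomes 1
  Position 1 ')': depth becomes 0
  Position 2 '(': depth becomes 1
  Position 3 ')': depth becomes 0
  Position 4 '(': depth becomes 1
  Position 5 ')': depth becomes 0
  Position 6 '(': depth becomes 1
  Position 7 ')': depth becomes 0
  Position 8 '(': depth becomes 1
  Position 9 '(': depth becomes 2
  Position 10 '(': depth becomes 3
  Position 11 ')': depth becomes 2
  Position 12 '(': depth becomes 3
  Position 13 '(': depth becomes 4
  Position 14 ')': depth becomes 3
  Position 15 ')': depth becomes 2
  Position 16 '(': depth becomes 3
  Position 17 '(': depth becomes 4
  Position 18 ')': depth becomes 3
  Position 19 ')': depth becomes 2
  Position 20 ')': depth becomes 1
  Position 21 ')': depth becomes 0
Maximum depth reached: 4

4


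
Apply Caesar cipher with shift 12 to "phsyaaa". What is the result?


Caesar cipher: shift "phsyaaa" by 12
  'p' (pos 15) + 12 = pos 1 = 'b'
  'h' (pos 7) + 12 = pos 19 = 't'
  's' (pos 18) + 12 = pos 4 = 'e'
  'y' (pos 24) + 12 = pos 10 = 'k'
  'a' (pos 0) + 12 = pos 12 = 'm'
  'a' (pos 0) + 12 = pos 12 = 'm'
  'a' (pos 0) + 12 = pos 12 = 'm'
Result: btekmmm

btekmmm


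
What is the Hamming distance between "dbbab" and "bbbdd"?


Comparing "dbbab" and "bbbdd" position by position:
  Position 0: 'd' vs 'b' => differ
  Position 1: 'b' vs 'b' => same
  Position 2: 'b' vs 'b' => same
  Position 3: 'a' vs 'd' => differ
  Position 4: 'b' vs 'd' => differ
Total differences (Hamming distance): 3

3


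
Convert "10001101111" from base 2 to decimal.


Input: "10001101111" in base 2
Positional expansion:
  Digit '1' (value 1) x 2^10 = 1024
  Digit '0' (value 0) x 2^9 = 0
  Digit '0' (value 0) x 2^8 = 0
  Digit '0' (value 0) x 2^7 = 0
  Digit '1' (value 1) x 2^6 = 64
  Digit '1' (value 1) x 2^5 = 32
  Digit '0' (value 0) x 2^4 = 0
  Digit '1' (value 1) x 2^3 = 8
  Digit '1' (value 1) x 2^2 = 4
  Digit '1' (value 1) x 2^1 = 2
  Digit '1' (value 1) x 2^0 = 1
Sum = 1135

1135


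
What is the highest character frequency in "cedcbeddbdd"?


Input: cedcbeddbdd
Character counts:
  'b': 2
  'c': 2
  'd': 5
  'e': 2
Maximum frequency: 5

5


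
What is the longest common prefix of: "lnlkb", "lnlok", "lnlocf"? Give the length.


Words: lnlkb, lnlok, lnlocf
  Position 0: all 'l' => match
  Position 1: all 'n' => match
  Position 2: all 'l' => match
  Position 3: ('k', 'o', 'o') => mismatch, stop
LCP = "lnl" (length 3)

3


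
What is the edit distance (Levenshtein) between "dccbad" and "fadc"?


Computing edit distance: "dccbad" -> "fadc"
DP table:
           f    a    d    c
      0    1    2    3    4
  d   1    1    2    2    3
  c   2    2    2    3    2
  c   3    3    3    3    3
  b   4    4    4    4    4
  a   5    5    4    5    5
  d   6    6    5    4    5
Edit distance = dp[6][4] = 5

5


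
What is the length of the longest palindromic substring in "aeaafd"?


Input: "aeaafd"
Checking substrings for palindromes:
  [0:3] "aea" (len 3) => palindrome
  [2:4] "aa" (len 2) => palindrome
Longest palindromic substring: "aea" with length 3

3


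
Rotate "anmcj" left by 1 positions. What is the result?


Input: "anmcj", rotate left by 1
First 1 characters: "a"
Remaining characters: "nmcj"
Concatenate remaining + first: "nmcj" + "a" = "nmcja"

nmcja


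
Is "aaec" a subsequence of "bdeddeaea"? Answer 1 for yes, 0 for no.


Check if "aaec" is a subsequence of "bdeddeaea"
Greedy scan:
  Position 0 ('b'): no match needed
  Position 1 ('d'): no match needed
  Position 2 ('e'): no match needed
  Position 3 ('d'): no match needed
  Position 4 ('d'): no match needed
  Position 5 ('e'): no match needed
  Position 6 ('a'): matches sub[0] = 'a'
  Position 7 ('e'): no match needed
  Position 8 ('a'): matches sub[1] = 'a'
Only matched 2/4 characters => not a subsequence

0


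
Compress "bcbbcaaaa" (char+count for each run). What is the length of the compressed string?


Input: bcbbcaaaa
Runs:
  'b' x 1 => "b1"
  'c' x 1 => "c1"
  'b' x 2 => "b2"
  'c' x 1 => "c1"
  'a' x 4 => "a4"
Compressed: "b1c1b2c1a4"
Compressed length: 10

10


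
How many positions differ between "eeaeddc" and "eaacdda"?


Comparing "eeaeddc" and "eaacdda" position by position:
  Position 0: 'e' vs 'e' => same
  Position 1: 'e' vs 'a' => DIFFER
  Position 2: 'a' vs 'a' => same
  Position 3: 'e' vs 'c' => DIFFER
  Position 4: 'd' vs 'd' => same
  Position 5: 'd' vs 'd' => same
  Position 6: 'c' vs 'a' => DIFFER
Positions that differ: 3

3


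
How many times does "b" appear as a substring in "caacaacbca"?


Searching for "b" in "caacaacbca"
Scanning each position:
  Position 0: "c" => no
  Position 1: "a" => no
  Position 2: "a" => no
  Position 3: "c" => no
  Position 4: "a" => no
  Position 5: "a" => no
  Position 6: "c" => no
  Position 7: "b" => MATCH
  Position 8: "c" => no
  Position 9: "a" => no
Total occurrences: 1

1


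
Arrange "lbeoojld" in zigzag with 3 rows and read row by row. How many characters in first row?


Zigzag "lbeoojld" into 3 rows:
Placing characters:
  'l' => row 0
  'b' => row 1
  'e' => row 2
  'o' => row 1
  'o' => row 0
  'j' => row 1
  'l' => row 2
  'd' => row 1
Rows:
  Row 0: "lo"
  Row 1: "bojd"
  Row 2: "el"
First row length: 2

2


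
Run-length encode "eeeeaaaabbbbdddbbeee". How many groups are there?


Input: eeeeaaaabbbbdddbbeee
Scanning for consecutive runs:
  Group 1: 'e' x 4 (positions 0-3)
  Group 2: 'a' x 4 (positions 4-7)
  Group 3: 'b' x 4 (positions 8-11)
  Group 4: 'd' x 3 (positions 12-14)
  Group 5: 'b' x 2 (positions 15-16)
  Group 6: 'e' x 3 (positions 17-19)
Total groups: 6

6


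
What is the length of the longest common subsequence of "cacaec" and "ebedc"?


LCS of "cacaec" and "ebedc"
DP table:
           e    b    e    d    c
      0    0    0    0    0    0
  c   0    0    0    0    0    1
  a   0    0    0    0    0    1
  c   0    0    0    0    0    1
  a   0    0    0    0    0    1
  e   0    1    1    1    1    1
  c   0    1    1    1    1    2
LCS length = dp[6][5] = 2

2


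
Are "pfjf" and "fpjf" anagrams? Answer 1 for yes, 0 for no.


Strings: "pfjf", "fpjf"
Sorted first:  ffjp
Sorted second: ffjp
Sorted forms match => anagrams

1


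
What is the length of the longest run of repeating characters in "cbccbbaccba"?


Input: "cbccbbaccba"
Scanning for longest run:
  Position 1 ('b'): new char, reset run to 1
  Position 2 ('c'): new char, reset run to 1
  Position 3 ('c'): continues run of 'c', length=2
  Position 4 ('b'): new char, reset run to 1
  Position 5 ('b'): continues run of 'b', length=2
  Position 6 ('a'): new char, reset run to 1
  Position 7 ('c'): new char, reset run to 1
  Position 8 ('c'): continues run of 'c', length=2
  Position 9 ('b'): new char, reset run to 1
  Position 10 ('a'): new char, reset run to 1
Longest run: 'c' with length 2

2


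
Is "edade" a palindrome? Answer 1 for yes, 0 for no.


Input: edade
Reversed: edade
  Compare pos 0 ('e') with pos 4 ('e'): match
  Compare pos 1 ('d') with pos 3 ('d'): match
Result: palindrome

1


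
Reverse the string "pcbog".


Input: pcbog
Reading characters right to left:
  Position 4: 'g'
  Position 3: 'o'
  Position 2: 'b'
  Position 1: 'c'
  Position 0: 'p'
Reversed: gobcp

gobcp


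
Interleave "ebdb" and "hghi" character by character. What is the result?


Interleaving "ebdb" and "hghi":
  Position 0: 'e' from first, 'h' from second => "eh"
  Position 1: 'b' from first, 'g' from second => "bg"
  Position 2: 'd' from first, 'h' from second => "dh"
  Position 3: 'b' from first, 'i' from second => "bi"
Result: ehbgdhbi

ehbgdhbi


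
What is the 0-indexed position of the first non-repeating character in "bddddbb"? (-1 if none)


Input: bddddbb
Character frequencies:
  'b': 3
  'd': 4
Scanning left to right for freq == 1:
  Position 0 ('b'): freq=3, skip
  Position 1 ('d'): freq=4, skip
  Position 2 ('d'): freq=4, skip
  Position 3 ('d'): freq=4, skip
  Position 4 ('d'): freq=4, skip
  Position 5 ('b'): freq=3, skip
  Position 6 ('b'): freq=3, skip
  No unique character found => answer = -1

-1


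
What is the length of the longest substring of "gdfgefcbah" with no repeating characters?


Input: "gdfgefcbah"
Sliding window (track last position of each char):
  Position 0 ('g'): window [0,0] length 1 -- new best
  Position 1 ('d'): window [0,1] length 2 -- new best
  Position 2 ('f'): window [0,2] length 3 -- new best
  Position 3 ('g'): repeat (last at 0), move window start to 1
  Position 3 ('g'): window [1,3] length 3
  Position 4 ('e'): window [1,4] length 4 -- new best
  Position 5 ('f'): repeat (last at 2), move window start to 3
  Position 5 ('f'): window [3,5] length 3
  Position 6 ('c'): window [3,6] length 4
  Position 7 ('b'): window [3,7] length 5 -- new best
  Position 8 ('a'): window [3,8] length 6 -- new best
  Position 9 ('h'): window [3,9] length 7 -- new best
Longest substring with no repeats: "gefcbah" with length 7

7


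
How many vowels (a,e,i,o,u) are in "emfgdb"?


Input: emfgdb
Checking each character:
  'e' at position 0: vowel (running total: 1)
  'm' at position 1: consonant
  'f' at position 2: consonant
  'g' at position 3: consonant
  'd' at position 4: consonant
  'b' at position 5: consonant
Total vowels: 1

1


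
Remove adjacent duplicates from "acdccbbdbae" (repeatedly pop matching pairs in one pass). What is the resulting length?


Input: acdccbbdbae
Stack-based adjacent duplicate removal:
  Read 'a': push. Stack: a
  Read 'c': push. Stack: ac
  Read 'd': push. Stack: acd
  Read 'c': push. Stack: acdc
  Read 'c': matches stack top 'c' => pop. Stack: acd
  Read 'b': push. Stack: acdb
  Read 'b': matches stack top 'b' => pop. Stack: acd
  Read 'd': matches stack top 'd' => pop. Stack: ac
  Read 'b': push. Stack: acb
  Read 'a': push. Stack: acba
  Read 'e': push. Stack: acbae
Final stack: "acbae" (length 5)

5


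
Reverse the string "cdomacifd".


Input: cdomacifd
Reading characters right to left:
  Position 8: 'd'
  Position 7: 'f'
  Position 6: 'i'
  Position 5: 'c'
  Position 4: 'a'
  Position 3: 'm'
  Position 2: 'o'
  Position 1: 'd'
  Position 0: 'c'
Reversed: dficamodc

dficamodc


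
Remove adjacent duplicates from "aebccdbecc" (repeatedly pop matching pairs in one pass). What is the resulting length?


Input: aebccdbecc
Stack-based adjacent duplicate removal:
  Read 'a': push. Stack: a
  Read 'e': push. Stack: ae
  Read 'b': push. Stack: aeb
  Read 'c': push. Stack: aebc
  Read 'c': matches stack top 'c' => pop. Stack: aeb
  Read 'd': push. Stack: aebd
  Read 'b': push. Stack: aebdb
  Read 'e': push. Stack: aebdbe
  Read 'c': push. Stack: aebdbec
  Read 'c': matches stack top 'c' => pop. Stack: aebdbe
Final stack: "aebdbe" (length 6)

6


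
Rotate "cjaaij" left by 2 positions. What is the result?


Input: "cjaaij", rotate left by 2
First 2 characters: "cj"
Remaining characters: "aaij"
Concatenate remaining + first: "aaij" + "cj" = "aaijcj"

aaijcj


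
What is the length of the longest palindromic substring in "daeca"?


Input: "daeca"
Checking substrings for palindromes:
  No multi-char palindromic substrings found
Longest palindromic substring: "d" with length 1

1


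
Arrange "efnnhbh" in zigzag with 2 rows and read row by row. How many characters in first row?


Zigzag "efnnhbh" into 2 rows:
Placing characters:
  'e' => row 0
  'f' => row 1
  'n' => row 0
  'n' => row 1
  'h' => row 0
  'b' => row 1
  'h' => row 0
Rows:
  Row 0: "enhh"
  Row 1: "fnb"
First row length: 4

4


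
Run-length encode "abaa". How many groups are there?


Input: abaa
Scanning for consecutive runs:
  Group 1: 'a' x 1 (positions 0-0)
  Group 2: 'b' x 1 (positions 1-1)
  Group 3: 'a' x 2 (positions 2-3)
Total groups: 3

3


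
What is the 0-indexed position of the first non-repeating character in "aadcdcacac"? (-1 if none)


Input: aadcdcacac
Character frequencies:
  'a': 4
  'c': 4
  'd': 2
Scanning left to right for freq == 1:
  Position 0 ('a'): freq=4, skip
  Position 1 ('a'): freq=4, skip
  Position 2 ('d'): freq=2, skip
  Position 3 ('c'): freq=4, skip
  Position 4 ('d'): freq=2, skip
  Position 5 ('c'): freq=4, skip
  Position 6 ('a'): freq=4, skip
  Position 7 ('c'): freq=4, skip
  Position 8 ('a'): freq=4, skip
  Position 9 ('c'): freq=4, skip
  No unique character found => answer = -1

-1


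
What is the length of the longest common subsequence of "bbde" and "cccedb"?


LCS of "bbde" and "cccedb"
DP table:
           c    c    c    e    d    b
      0    0    0    0    0    0    0
  b   0    0    0    0    0    0    1
  b   0    0    0    0    0    0    1
  d   0    0    0    0    0    1    1
  e   0    0    0    0    1    1    1
LCS length = dp[4][6] = 1

1


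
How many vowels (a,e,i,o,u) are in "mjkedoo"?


Input: mjkedoo
Checking each character:
  'm' at position 0: consonant
  'j' at position 1: consonant
  'k' at position 2: consonant
  'e' at position 3: vowel (running total: 1)
  'd' at position 4: consonant
  'o' at position 5: vowel (running total: 2)
  'o' at position 6: vowel (running total: 3)
Total vowels: 3

3


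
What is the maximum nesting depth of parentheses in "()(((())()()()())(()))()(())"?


Input: "()(((())()()()())(()))()(())"
Tracking depth:
  Position 0 '(': depth becomes 1
  Position 1 ')': depth becomes 0
  Position 2 '(': depth becomes 1
  Position 3 '(': depth becomes 2
  Position 4 '(': depth becomes 3
  Position 5 '(': depth becomes 4
  Position 6 ')': depth becomes 3
  Position 7 ')': depth becomes 2
  Position 8 '(': depth becomes 3
  Position 9 ')': depth becomes 2
  Position 10 '(': depth becomes 3
  Position 11 ')': depth becomes 2
  Position 12 '(': depth becomes 3
  Position 13 ')': depth becomes 2
  Position 14 '(': depth becomes 3
  Position 15 ')': depth becomes 2
  Position 16 ')': depth becomes 1
  Position 17 '(': depth becomes 2
  Position 18 '(': depth becomes 3
  Position 19 ')': depth becomes 2
  Position 20 ')': depth becomes 1
  Position 21 ')': depth becomes 0
  Position 22 '(': depth becomes 1
  Position 23 ')': depth becomes 0
  Position 24 '(': depth becomes 1
  Position 25 '(': depth becomes 2
  Position 26 ')': depth becomes 1
  Position 27 ')': depth becomes 0
Maximum depth reached: 4

4


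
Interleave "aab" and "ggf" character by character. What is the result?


Interleaving "aab" and "ggf":
  Position 0: 'a' from first, 'g' from second => "ag"
  Position 1: 'a' from first, 'g' from second => "ag"
  Position 2: 'b' from first, 'f' from second => "bf"
Result: agagbf

agagbf


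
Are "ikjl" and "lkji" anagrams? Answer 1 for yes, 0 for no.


Strings: "ikjl", "lkji"
Sorted first:  ijkl
Sorted second: ijkl
Sorted forms match => anagrams

1


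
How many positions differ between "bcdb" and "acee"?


Comparing "bcdb" and "acee" position by position:
  Position 0: 'b' vs 'a' => DIFFER
  Position 1: 'c' vs 'c' => same
  Position 2: 'd' vs 'e' => DIFFER
  Position 3: 'b' vs 'e' => DIFFER
Positions that differ: 3

3


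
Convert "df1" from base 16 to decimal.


Input: "df1" in base 16
Positional expansion:
  Digit 'd' (value 13) x 16^2 = 3328
  Digit 'f' (value 15) x 16^1 = 240
  Digit '1' (value 1) x 16^0 = 1
Sum = 3569

3569


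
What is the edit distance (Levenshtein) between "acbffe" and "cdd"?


Computing edit distance: "acbffe" -> "cdd"
DP table:
           c    d    d
      0    1    2    3
  a   1    1    2    3
  c   2    1    2    3
  b   3    2    2    3
  f   4    3    3    3
  f   5    4    4    4
  e   6    5    5    5
Edit distance = dp[6][3] = 5

5


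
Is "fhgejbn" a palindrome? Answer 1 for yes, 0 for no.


Input: fhgejbn
Reversed: nbjeghf
  Compare pos 0 ('f') with pos 6 ('n'): MISMATCH
  Compare pos 1 ('h') with pos 5 ('b'): MISMATCH
  Compare pos 2 ('g') with pos 4 ('j'): MISMATCH
Result: not a palindrome

0


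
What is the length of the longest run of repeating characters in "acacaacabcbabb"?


Input: "acacaacabcbabb"
Scanning for longest run:
  Position 1 ('c'): new char, reset run to 1
  Position 2 ('a'): new char, reset run to 1
  Position 3 ('c'): new char, reset run to 1
  Position 4 ('a'): new char, reset run to 1
  Position 5 ('a'): continues run of 'a', length=2
  Position 6 ('c'): new char, reset run to 1
  Position 7 ('a'): new char, reset run to 1
  Position 8 ('b'): new char, reset run to 1
  Position 9 ('c'): new char, reset run to 1
  Position 10 ('b'): new char, reset run to 1
  Position 11 ('a'): new char, reset run to 1
  Position 12 ('b'): new char, reset run to 1
  Position 13 ('b'): continues run of 'b', length=2
Longest run: 'a' with length 2

2


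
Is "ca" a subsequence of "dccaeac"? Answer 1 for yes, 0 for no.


Check if "ca" is a subsequence of "dccaeac"
Greedy scan:
  Position 0 ('d'): no match needed
  Position 1 ('c'): matches sub[0] = 'c'
  Position 2 ('c'): no match needed
  Position 3 ('a'): matches sub[1] = 'a'
  Position 4 ('e'): no match needed
  Position 5 ('a'): no match needed
  Position 6 ('c'): no match needed
All 2 characters matched => is a subsequence

1


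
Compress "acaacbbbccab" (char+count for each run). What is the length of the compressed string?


Input: acaacbbbccab
Runs:
  'a' x 1 => "a1"
  'c' x 1 => "c1"
  'a' x 2 => "a2"
  'c' x 1 => "c1"
  'b' x 3 => "b3"
  'c' x 2 => "c2"
  'a' x 1 => "a1"
  'b' x 1 => "b1"
Compressed: "a1c1a2c1b3c2a1b1"
Compressed length: 16

16


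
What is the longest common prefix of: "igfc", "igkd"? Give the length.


Words: igfc, igkd
  Position 0: all 'i' => match
  Position 1: all 'g' => match
  Position 2: ('f', 'k') => mismatch, stop
LCP = "ig" (length 2)

2


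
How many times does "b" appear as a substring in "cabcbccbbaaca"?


Searching for "b" in "cabcbccbbaaca"
Scanning each position:
  Position 0: "c" => no
  Position 1: "a" => no
  Position 2: "b" => MATCH
  Position 3: "c" => no
  Position 4: "b" => MATCH
  Position 5: "c" => no
  Position 6: "c" => no
  Position 7: "b" => MATCH
  Position 8: "b" => MATCH
  Position 9: "a" => no
  Position 10: "a" => no
  Position 11: "c" => no
  Position 12: "a" => no
Total occurrences: 4

4


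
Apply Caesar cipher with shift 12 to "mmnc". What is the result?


Caesar cipher: shift "mmnc" by 12
  'm' (pos 12) + 12 = pos 24 = 'y'
  'm' (pos 12) + 12 = pos 24 = 'y'
  'n' (pos 13) + 12 = pos 25 = 'z'
  'c' (pos 2) + 12 = pos 14 = 'o'
Result: yyzo

yyzo


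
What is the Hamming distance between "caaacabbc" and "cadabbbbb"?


Comparing "caaacabbc" and "cadabbbbb" position by position:
  Position 0: 'c' vs 'c' => same
  Position 1: 'a' vs 'a' => same
  Position 2: 'a' vs 'd' => differ
  Position 3: 'a' vs 'a' => same
  Position 4: 'c' vs 'b' => differ
  Position 5: 'a' vs 'b' => differ
  Position 6: 'b' vs 'b' => same
  Position 7: 'b' vs 'b' => same
  Position 8: 'c' vs 'b' => differ
Total differences (Hamming distance): 4

4


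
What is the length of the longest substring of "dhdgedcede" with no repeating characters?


Input: "dhdgedcede"
Sliding window (track last position of each char):
  Position 0 ('d'): window [0,0] length 1 -- new best
  Position 1 ('h'): window [0,1] length 2 -- new best
  Position 2 ('d'): repeat (last at 0), move window start to 1
  Position 2 ('d'): window [1,2] length 2
  Position 3 ('g'): window [1,3] length 3 -- new best
  Position 4 ('e'): window [1,4] length 4 -- new best
  Position 5 ('d'): repeat (last at 2), move window start to 3
  Position 5 ('d'): window [3,5] length 3
  Position 6 ('c'): window [3,6] length 4
  Position 7 ('e'): repeat (last at 4), move window start to 5
  Position 7 ('e'): window [5,7] length 3
  Position 8 ('d'): repeat (last at 5), move window start to 6
  Position 8 ('d'): window [6,8] length 3
  Position 9 ('e'): repeat (last at 7), move window start to 8
  Position 9 ('e'): window [8,9] length 2
Longest substring with no repeats: "hdge" with length 4

4


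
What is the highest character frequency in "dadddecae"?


Input: dadddecae
Character counts:
  'a': 2
  'c': 1
  'd': 4
  'e': 2
Maximum frequency: 4

4


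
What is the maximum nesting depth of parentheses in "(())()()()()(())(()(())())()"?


Input: "(())()()()()(())(()(())())()"
Tracking depth:
  Position 0 '(': depth becomes 1
  Position 1 '(': depth becomes 2
  Position 2 ')': depth becomes 1
  Position 3 ')': depth becomes 0
  Position 4 '(': depth becomes 1
  Position 5 ')': depth becomes 0
  Position 6 '(': depth becomes 1
  Position 7 ')': depth becomes 0
  Position 8 '(': depth becomes 1
  Position 9 ')': depth becomes 0
  Position 10 '(': depth becomes 1
  Position 11 ')': depth becomes 0
  Position 12 '(': depth becomes 1
  Position 13 '(': depth becomes 2
  Position 14 ')': depth becomes 1
  Position 15 ')': depth becomes 0
  Position 16 '(': depth becomes 1
  Position 17 '(': depth becomes 2
  Position 18 ')': depth becomes 1
  Position 19 '(': depth becomes 2
  Position 20 '(': depth becomes 3
  Position 21 ')': depth becomes 2
  Position 22 ')': depth becomes 1
  Position 23 '(': depth becomes 2
  Position 24 ')': depth becomes 1
  Position 25 ')': depth becomes 0
  Position 26 '(': depth becomes 1
  Position 27 ')': depth becomes 0
Maximum depth reached: 3

3


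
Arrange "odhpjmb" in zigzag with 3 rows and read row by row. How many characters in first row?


Zigzag "odhpjmb" into 3 rows:
Placing characters:
  'o' => row 0
  'd' => row 1
  'h' => row 2
  'p' => row 1
  'j' => row 0
  'm' => row 1
  'b' => row 2
Rows:
  Row 0: "oj"
  Row 1: "dpm"
  Row 2: "hb"
First row length: 2

2


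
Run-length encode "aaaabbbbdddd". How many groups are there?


Input: aaaabbbbdddd
Scanning for consecutive runs:
  Group 1: 'a' x 4 (positions 0-3)
  Group 2: 'b' x 4 (positions 4-7)
  Group 3: 'd' x 4 (positions 8-11)
Total groups: 3

3


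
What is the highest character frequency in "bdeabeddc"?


Input: bdeabeddc
Character counts:
  'a': 1
  'b': 2
  'c': 1
  'd': 3
  'e': 2
Maximum frequency: 3

3


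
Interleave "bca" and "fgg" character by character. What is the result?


Interleaving "bca" and "fgg":
  Position 0: 'b' from first, 'f' from second => "bf"
  Position 1: 'c' from first, 'g' from second => "cg"
  Position 2: 'a' from first, 'g' from second => "ag"
Result: bfcgag

bfcgag


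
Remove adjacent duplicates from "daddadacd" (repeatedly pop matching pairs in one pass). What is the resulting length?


Input: daddadacd
Stack-based adjacent duplicate removal:
  Read 'd': push. Stack: d
  Read 'a': push. Stack: da
  Read 'd': push. Stack: dad
  Read 'd': matches stack top 'd' => pop. Stack: da
  Read 'a': matches stack top 'a' => pop. Stack: d
  Read 'd': matches stack top 'd' => pop. Stack: (empty)
  Read 'a': push. Stack: a
  Read 'c': push. Stack: ac
  Read 'd': push. Stack: acd
Final stack: "acd" (length 3)

3


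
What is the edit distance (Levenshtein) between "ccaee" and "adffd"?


Computing edit distance: "ccaee" -> "adffd"
DP table:
           a    d    f    f    d
      0    1    2    3    4    5
  c   1    1    2    3    4    5
  c   2    2    2    3    4    5
  a   3    2    3    3    4    5
  e   4    3    3    4    4    5
  e   5    4    4    4    5    5
Edit distance = dp[5][5] = 5

5


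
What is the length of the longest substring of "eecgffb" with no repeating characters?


Input: "eecgffb"
Sliding window (track last position of each char):
  Position 0 ('e'): window [0,0] length 1 -- new best
  Position 1 ('e'): repeat (last at 0), move window start to 1
  Position 1 ('e'): window [1,1] length 1
  Position 2 ('c'): window [1,2] length 2 -- new best
  Position 3 ('g'): window [1,3] length 3 -- new best
  Position 4 ('f'): window [1,4] length 4 -- new best
  Position 5 ('f'): repeat (last at 4), move window start to 5
  Position 5 ('f'): window [5,5] length 1
  Position 6 ('b'): window [5,6] length 2
Longest substring with no repeats: "ecgf" with length 4

4


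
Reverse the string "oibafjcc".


Input: oibafjcc
Reading characters right to left:
  Position 7: 'c'
  Position 6: 'c'
  Position 5: 'j'
  Position 4: 'f'
  Position 3: 'a'
  Position 2: 'b'
  Position 1: 'i'
  Position 0: 'o'
Reversed: ccjfabio

ccjfabio


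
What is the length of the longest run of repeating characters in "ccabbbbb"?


Input: "ccabbbbb"
Scanning for longest run:
  Position 1 ('c'): continues run of 'c', length=2
  Position 2 ('a'): new char, reset run to 1
  Position 3 ('b'): new char, reset run to 1
  Position 4 ('b'): continues run of 'b', length=2
  Position 5 ('b'): continues run of 'b', length=3
  Position 6 ('b'): continues run of 'b', length=4
  Position 7 ('b'): continues run of 'b', length=5
Longest run: 'b' with length 5

5


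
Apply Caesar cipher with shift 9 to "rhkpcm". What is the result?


Caesar cipher: shift "rhkpcm" by 9
  'r' (pos 17) + 9 = pos 0 = 'a'
  'h' (pos 7) + 9 = pos 16 = 'q'
  'k' (pos 10) + 9 = pos 19 = 't'
  'p' (pos 15) + 9 = pos 24 = 'y'
  'c' (pos 2) + 9 = pos 11 = 'l'
  'm' (pos 12) + 9 = pos 21 = 'v'
Result: aqtylv

aqtylv


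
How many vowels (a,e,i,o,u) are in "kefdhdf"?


Input: kefdhdf
Checking each character:
  'k' at position 0: consonant
  'e' at position 1: vowel (running total: 1)
  'f' at position 2: consonant
  'd' at position 3: consonant
  'h' at position 4: consonant
  'd' at position 5: consonant
  'f' at position 6: consonant
Total vowels: 1

1


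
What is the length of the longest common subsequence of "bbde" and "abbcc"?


LCS of "bbde" and "abbcc"
DP table:
           a    b    b    c    c
      0    0    0    0    0    0
  b   0    0    1    1    1    1
  b   0    0    1    2    2    2
  d   0    0    1    2    2    2
  e   0    0    1    2    2    2
LCS length = dp[4][5] = 2

2


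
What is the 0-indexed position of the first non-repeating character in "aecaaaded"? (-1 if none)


Input: aecaaaded
Character frequencies:
  'a': 4
  'c': 1
  'd': 2
  'e': 2
Scanning left to right for freq == 1:
  Position 0 ('a'): freq=4, skip
  Position 1 ('e'): freq=2, skip
  Position 2 ('c'): unique! => answer = 2

2
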